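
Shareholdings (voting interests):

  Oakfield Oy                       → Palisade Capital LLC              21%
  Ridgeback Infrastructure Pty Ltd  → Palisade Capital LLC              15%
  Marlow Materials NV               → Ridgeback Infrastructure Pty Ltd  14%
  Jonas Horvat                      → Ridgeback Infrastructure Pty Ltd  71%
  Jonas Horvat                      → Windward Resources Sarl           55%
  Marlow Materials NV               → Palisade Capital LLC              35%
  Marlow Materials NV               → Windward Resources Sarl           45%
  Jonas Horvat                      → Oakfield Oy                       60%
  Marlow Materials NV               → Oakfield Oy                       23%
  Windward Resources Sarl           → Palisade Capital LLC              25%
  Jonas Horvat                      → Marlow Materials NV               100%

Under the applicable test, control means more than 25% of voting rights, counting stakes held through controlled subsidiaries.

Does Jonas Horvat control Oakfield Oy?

Jonas holds 100% of Marlow, so Jonas controls Marlow.
Marlow and Jonas together hold 23% + 60% = 83% of Oakfield, so Jonas controls Oakfield.

Yes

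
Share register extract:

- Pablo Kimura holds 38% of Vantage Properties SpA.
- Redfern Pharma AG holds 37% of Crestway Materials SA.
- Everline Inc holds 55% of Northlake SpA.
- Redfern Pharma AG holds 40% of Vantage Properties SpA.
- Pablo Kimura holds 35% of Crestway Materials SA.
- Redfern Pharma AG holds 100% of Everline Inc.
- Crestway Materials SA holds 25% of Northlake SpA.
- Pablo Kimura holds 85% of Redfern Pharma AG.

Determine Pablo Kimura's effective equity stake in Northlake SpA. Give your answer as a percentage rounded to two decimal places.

Pablo reaches Northlake along 3 paths.
Via Redfern → Crestway: 85% × 37% × 25% = 7.8625%.
Via Crestway: 35% × 25% = 8.75%.
Via Redfern → Everline: 85% × 100% × 55% = 46.75%.
Total: 7.8625% + 8.75% + 46.75% = 63.3625%.
Rounded: 63.36%.

63.36%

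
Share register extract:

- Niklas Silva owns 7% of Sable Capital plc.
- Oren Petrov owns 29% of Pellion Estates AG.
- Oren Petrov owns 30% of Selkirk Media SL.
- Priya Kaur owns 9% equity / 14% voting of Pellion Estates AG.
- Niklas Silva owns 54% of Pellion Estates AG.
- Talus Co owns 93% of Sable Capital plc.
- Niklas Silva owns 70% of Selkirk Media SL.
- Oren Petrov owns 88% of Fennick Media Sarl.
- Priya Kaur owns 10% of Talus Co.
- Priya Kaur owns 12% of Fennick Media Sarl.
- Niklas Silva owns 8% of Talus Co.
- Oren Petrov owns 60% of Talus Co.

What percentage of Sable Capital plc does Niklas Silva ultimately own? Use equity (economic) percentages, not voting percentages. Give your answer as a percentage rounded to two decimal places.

14.44%

Niklas reaches Sable along 2 paths.
Via Talus: 8% × 93% = 7.44%.
Direct stake: 7% = 7%.
Total: 7.44% + 7% = 14.44%.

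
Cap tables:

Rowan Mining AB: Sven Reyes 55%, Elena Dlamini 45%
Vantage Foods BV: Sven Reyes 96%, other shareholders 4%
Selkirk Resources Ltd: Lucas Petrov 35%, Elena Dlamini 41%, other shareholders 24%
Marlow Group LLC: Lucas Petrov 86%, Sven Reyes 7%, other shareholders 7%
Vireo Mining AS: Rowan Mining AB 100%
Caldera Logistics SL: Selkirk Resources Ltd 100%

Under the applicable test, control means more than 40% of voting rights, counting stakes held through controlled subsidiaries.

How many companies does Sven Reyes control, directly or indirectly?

Sven holds 55% of Rowan, so Sven controls Rowan.
Sven holds 96% of Vantage, so Sven controls Vantage.
Rowan holds 100% of Vireo, so Sven controls Vireo.
No other company's threshold is met.
Sven controls 3 companies.

3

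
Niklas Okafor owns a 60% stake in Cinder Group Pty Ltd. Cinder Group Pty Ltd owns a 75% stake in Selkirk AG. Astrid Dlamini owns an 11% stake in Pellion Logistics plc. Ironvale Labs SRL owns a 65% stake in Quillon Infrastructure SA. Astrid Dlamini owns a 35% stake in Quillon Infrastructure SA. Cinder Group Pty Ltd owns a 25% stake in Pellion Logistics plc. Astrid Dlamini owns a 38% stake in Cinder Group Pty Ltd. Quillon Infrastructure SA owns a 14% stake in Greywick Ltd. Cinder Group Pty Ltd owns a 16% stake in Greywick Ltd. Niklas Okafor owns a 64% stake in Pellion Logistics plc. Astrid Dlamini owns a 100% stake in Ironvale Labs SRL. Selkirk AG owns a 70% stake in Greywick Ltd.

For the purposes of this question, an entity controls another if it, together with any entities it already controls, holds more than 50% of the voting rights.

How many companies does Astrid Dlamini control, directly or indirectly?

Astrid holds 100% of Ironvale, so Astrid controls Ironvale.
Ironvale and Astrid together hold 65% + 35% = 100% of Quillon, so Astrid controls Quillon.
No other company's threshold is met.
Astrid controls 2 companies.

2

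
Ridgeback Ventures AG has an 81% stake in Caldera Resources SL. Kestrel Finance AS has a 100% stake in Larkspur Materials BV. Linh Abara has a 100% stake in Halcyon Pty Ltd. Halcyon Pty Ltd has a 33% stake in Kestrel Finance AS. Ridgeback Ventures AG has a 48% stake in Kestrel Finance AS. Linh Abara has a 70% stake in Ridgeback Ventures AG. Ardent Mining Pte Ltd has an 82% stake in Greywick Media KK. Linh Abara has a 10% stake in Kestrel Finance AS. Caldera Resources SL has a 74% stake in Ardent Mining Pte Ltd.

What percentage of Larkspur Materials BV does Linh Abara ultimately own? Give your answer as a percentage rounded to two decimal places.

Linh reaches Larkspur along 3 paths.
Via Kestrel: 10% × 100% = 10%.
Via Ridgeback → Kestrel: 70% × 48% × 100% = 33.6%.
Via Halcyon → Kestrel: 100% × 33% × 100% = 33%.
Total: 10% + 33.6% + 33% = 76.6%.
Rounded: 76.60%.

76.60%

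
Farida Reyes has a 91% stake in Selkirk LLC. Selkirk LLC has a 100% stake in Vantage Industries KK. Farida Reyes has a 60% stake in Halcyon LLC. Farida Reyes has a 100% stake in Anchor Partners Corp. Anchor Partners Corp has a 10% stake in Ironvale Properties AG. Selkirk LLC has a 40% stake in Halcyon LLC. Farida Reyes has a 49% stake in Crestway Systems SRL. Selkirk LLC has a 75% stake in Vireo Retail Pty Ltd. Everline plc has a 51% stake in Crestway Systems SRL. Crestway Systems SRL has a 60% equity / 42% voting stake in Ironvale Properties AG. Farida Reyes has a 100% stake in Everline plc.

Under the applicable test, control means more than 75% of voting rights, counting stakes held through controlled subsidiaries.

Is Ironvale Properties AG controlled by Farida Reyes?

No

Farida holds 100% of Everline, so Farida controls Everline.
Farida holds 100% of Anchor, so Farida controls Anchor.
Farida holds 91% of Selkirk, so Farida controls Selkirk.
Everline and Farida together hold 51% + 49% = 100% of Crestway, so Farida controls Crestway.
Selkirk holds 100% of Vantage, so Farida controls Vantage.
Selkirk and Farida together hold 40% + 60% = 100% of Halcyon, so Farida controls Halcyon.
In Ironvale, Farida's side holds only 42% + 10% = 52%, not > 75%.
So Farida does not control Ironvale.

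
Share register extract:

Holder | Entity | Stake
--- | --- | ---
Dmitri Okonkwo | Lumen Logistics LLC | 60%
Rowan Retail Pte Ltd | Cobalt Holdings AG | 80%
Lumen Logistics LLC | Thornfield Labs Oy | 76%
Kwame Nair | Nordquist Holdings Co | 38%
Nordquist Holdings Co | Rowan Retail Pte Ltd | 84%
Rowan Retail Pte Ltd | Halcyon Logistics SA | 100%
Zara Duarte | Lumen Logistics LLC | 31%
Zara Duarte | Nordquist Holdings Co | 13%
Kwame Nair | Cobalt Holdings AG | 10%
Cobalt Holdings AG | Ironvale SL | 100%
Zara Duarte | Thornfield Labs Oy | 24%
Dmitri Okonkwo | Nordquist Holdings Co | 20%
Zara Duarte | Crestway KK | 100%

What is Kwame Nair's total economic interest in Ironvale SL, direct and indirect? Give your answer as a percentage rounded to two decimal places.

Kwame reaches Ironvale along 2 paths.
Via Nordquist → Rowan → Cobalt: 38% × 84% × 80% × 100% = 25.536%.
Via Cobalt: 10% × 100% = 10%.
Total: 25.536% + 10% = 35.536%.
Rounded: 35.54%.

35.54%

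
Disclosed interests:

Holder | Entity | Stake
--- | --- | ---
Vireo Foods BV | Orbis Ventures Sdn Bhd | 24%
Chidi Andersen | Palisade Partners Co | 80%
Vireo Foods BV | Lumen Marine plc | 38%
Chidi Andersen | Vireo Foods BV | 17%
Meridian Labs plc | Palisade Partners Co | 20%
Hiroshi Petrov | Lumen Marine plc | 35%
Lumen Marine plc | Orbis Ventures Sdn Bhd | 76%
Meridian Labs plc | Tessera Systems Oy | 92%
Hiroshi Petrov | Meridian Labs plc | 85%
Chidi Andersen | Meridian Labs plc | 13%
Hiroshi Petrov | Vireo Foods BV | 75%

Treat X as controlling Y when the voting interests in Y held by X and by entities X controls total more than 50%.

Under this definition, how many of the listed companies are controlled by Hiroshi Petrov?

Hiroshi holds 75% of Vireo, so Hiroshi controls Vireo.
Hiroshi holds 85% of Meridian, so Hiroshi controls Meridian.
Meridian holds 92% of Tessera, so Hiroshi controls Tessera.
Hiroshi and Vireo together hold 35% + 38% = 73% of Lumen, so Hiroshi controls Lumen.
Lumen and Vireo together hold 76% + 24% = 100% of Orbis, so Hiroshi controls Orbis.
No other company's threshold is met.
Hiroshi controls 5 companies.

5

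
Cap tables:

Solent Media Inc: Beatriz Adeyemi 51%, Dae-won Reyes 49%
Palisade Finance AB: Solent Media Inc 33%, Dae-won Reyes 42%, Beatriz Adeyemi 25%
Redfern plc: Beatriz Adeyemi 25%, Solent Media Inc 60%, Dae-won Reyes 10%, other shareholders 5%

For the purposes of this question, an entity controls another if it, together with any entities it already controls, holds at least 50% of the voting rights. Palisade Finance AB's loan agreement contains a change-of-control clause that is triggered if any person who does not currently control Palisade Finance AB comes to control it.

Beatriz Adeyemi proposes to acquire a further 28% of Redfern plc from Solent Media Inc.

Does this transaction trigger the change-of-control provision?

No

The purchase adds only to Beatriz's holdings (Solent's stake shrinks), so Beatriz is the only person who could newly come to control Palisade.
Beatriz holds 51% of Solent, so Beatriz controls Solent.
Solent and Beatriz together hold 33% + 25% = 58% of Palisade, so Beatriz controls Palisade.
So Beatriz already controls Palisade before the transaction.
After the purchase, Beatriz's direct stake in Redfern rises to 25% + 28% = 53%, and Solent's stake falls to 32%.
Beatriz controlled Palisade already, so this is not a new person acquiring control; every other person's position is unchanged or reduced.
No new person acquires control, so the clause is not triggered.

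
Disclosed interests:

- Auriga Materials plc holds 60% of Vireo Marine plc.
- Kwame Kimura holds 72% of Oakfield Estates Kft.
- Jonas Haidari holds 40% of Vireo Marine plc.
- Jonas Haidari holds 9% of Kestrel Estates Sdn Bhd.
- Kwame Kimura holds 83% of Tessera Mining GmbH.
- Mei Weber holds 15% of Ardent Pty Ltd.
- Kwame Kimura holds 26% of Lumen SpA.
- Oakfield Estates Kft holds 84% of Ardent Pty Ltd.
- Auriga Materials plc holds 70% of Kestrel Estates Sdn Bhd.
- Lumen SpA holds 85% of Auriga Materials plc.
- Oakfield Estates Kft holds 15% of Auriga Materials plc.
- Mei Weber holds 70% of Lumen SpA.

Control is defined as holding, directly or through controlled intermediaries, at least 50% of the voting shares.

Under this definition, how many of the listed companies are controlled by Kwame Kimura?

Kwame holds 72% of Oakfield, so Kwame controls Oakfield.
Kwame holds 83% of Tessera, so Kwame controls Tessera.
Oakfield holds 84% of Ardent, so Kwame controls Ardent.
No other company's threshold is met.
Kwame controls 3 companies.

3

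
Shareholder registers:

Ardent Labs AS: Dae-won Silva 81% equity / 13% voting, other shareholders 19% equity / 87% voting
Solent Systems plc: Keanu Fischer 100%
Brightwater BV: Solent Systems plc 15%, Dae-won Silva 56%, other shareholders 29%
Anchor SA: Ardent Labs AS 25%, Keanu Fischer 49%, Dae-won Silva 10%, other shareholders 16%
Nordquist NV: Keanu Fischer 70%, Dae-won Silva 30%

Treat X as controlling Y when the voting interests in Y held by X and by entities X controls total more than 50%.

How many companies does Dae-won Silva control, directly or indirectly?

Dae-won holds 56% of Brightwater, so Dae-won controls Brightwater.
No other company's threshold is met.
Dae-won controls 1 company.

1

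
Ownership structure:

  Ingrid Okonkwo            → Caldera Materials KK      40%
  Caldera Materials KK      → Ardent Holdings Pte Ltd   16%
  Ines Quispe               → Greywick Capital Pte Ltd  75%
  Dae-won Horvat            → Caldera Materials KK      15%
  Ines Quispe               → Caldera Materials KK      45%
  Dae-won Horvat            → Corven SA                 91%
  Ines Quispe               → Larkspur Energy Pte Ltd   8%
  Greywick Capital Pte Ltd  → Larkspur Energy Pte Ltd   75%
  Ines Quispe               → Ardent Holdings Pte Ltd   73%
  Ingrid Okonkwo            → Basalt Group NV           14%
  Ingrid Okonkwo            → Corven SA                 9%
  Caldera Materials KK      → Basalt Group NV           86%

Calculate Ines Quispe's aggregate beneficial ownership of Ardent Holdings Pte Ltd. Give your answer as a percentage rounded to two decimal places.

Ines reaches Ardent along 2 paths.
Direct stake: 73% = 73%.
Via Caldera: 45% × 16% = 7.2%.
Total: 73% + 7.2% = 80.2%.
Rounded: 80.20%.

80.20%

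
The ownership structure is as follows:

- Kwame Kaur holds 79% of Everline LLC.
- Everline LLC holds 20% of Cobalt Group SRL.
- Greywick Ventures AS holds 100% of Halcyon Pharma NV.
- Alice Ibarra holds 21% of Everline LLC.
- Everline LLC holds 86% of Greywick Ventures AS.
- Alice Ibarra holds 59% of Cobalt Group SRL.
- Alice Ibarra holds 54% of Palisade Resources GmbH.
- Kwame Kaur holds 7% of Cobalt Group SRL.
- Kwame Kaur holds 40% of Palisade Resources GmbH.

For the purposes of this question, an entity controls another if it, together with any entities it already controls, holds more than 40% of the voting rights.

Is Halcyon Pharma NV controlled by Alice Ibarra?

No

Alice holds 59% of Cobalt, so Alice controls Cobalt.
Alice holds 54% of Palisade, so Alice controls Palisade.
Neither Alice nor any entity Alice controls holds any voting interest in Halcyon.
So Alice does not control Halcyon.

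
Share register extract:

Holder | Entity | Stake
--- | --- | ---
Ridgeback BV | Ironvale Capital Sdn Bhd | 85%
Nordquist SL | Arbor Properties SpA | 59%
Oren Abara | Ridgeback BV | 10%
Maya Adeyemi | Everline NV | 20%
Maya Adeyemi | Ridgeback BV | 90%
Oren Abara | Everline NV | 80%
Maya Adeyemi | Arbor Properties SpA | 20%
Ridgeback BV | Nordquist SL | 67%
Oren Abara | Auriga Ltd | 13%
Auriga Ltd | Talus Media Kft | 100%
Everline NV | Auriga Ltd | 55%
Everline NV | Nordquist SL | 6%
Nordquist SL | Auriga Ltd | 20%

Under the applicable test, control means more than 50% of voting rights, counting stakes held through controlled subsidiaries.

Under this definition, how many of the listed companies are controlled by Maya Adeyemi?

Maya holds 90% of Ridgeback, so Maya controls Ridgeback.
Ridgeback holds 85% of Ironvale, so Maya controls Ironvale.
Ridgeback holds 67% of Nordquist, so Maya controls Nordquist.
Nordquist and Maya together hold 59% + 20% = 79% of Arbor, so Maya controls Arbor.
No other company's threshold is met.
Maya controls 4 companies.

4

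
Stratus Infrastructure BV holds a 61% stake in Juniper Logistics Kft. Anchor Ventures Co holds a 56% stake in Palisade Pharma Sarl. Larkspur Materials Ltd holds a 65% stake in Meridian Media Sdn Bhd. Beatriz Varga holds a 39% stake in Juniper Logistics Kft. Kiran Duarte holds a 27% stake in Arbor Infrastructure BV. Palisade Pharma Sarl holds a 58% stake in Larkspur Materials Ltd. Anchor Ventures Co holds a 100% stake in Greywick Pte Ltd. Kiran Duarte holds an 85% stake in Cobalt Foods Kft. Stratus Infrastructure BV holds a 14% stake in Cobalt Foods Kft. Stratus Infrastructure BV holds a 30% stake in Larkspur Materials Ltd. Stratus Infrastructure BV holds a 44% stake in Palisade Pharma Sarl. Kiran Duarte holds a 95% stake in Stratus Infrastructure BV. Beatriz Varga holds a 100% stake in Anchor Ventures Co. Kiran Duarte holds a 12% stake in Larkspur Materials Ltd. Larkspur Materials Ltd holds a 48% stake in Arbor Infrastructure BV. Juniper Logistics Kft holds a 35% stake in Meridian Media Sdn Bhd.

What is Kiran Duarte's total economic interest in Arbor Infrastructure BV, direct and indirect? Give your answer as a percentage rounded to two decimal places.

58.08%

Kiran reaches Arbor along 4 paths.
Direct stake: 27% = 27%.
Via Stratus → Palisade → Larkspur: 95% × 44% × 58% × 48% = 11.63712%.
Via Larkspur: 12% × 48% = 5.76%.
Via Stratus → Larkspur: 95% × 30% × 48% = 13.68%.
Total: 27% + 11.63712% + 5.76% + 13.68% = 58.07712%.
Rounded: 58.08%.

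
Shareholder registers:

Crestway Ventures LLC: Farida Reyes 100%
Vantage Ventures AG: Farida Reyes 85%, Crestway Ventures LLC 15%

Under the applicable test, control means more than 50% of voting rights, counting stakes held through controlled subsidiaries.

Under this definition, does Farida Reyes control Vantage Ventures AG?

Yes

Farida holds 100% of Crestway, so Farida controls Crestway.
Farida and Crestway together hold 85% + 15% = 100% of Vantage, so Farida controls Vantage.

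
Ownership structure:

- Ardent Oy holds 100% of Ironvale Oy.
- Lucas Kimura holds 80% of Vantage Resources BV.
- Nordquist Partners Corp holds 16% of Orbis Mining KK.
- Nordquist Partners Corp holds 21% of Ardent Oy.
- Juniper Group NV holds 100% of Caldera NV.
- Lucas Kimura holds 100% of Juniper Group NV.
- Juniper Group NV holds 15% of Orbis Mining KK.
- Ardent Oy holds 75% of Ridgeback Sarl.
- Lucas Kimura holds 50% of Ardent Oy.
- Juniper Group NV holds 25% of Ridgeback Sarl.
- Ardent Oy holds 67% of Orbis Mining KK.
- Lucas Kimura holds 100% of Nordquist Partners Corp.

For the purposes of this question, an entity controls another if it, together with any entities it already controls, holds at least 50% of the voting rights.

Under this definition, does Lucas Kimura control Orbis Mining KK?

Yes

Lucas holds 100% of Nordquist, so Lucas controls Nordquist.
Nordquist and Lucas together hold 21% + 50% = 71% of Ardent, so Lucas controls Ardent.
Lucas holds 100% of Juniper, so Lucas controls Juniper.
Nordquist and Juniper and Ardent together hold 16% + 15% + 67% = 98% of Orbis, so Lucas controls Orbis.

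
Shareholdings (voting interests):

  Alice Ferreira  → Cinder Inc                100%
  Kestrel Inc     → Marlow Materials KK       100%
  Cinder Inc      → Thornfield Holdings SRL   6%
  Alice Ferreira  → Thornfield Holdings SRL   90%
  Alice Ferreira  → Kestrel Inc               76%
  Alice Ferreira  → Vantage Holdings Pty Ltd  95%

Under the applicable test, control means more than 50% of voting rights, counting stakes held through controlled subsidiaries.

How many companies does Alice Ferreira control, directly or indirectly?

Alice holds 100% of Cinder, so Alice controls Cinder.
Alice holds 76% of Kestrel, so Alice controls Kestrel.
Alice holds 95% of Vantage, so Alice controls Vantage.
Cinder and Alice together hold 6% + 90% = 96% of Thornfield, so Alice controls Thornfield.
Kestrel holds 100% of Marlow, so Alice controls Marlow.
Alice controls 5 companies.

5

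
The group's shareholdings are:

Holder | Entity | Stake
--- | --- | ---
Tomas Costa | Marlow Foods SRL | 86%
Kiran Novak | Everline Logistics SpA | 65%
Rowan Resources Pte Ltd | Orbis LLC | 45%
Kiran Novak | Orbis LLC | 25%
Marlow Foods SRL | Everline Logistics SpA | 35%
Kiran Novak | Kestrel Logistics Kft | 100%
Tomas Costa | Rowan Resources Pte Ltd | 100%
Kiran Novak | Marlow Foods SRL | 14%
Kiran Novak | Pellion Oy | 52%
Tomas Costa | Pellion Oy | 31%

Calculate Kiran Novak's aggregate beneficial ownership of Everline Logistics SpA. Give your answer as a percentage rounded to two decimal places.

69.90%

Kiran reaches Everline along 2 paths.
Via Marlow: 14% × 35% = 4.9%.
Direct stake: 65% = 65%.
Total: 4.9% + 65% = 69.9%.
Rounded: 69.90%.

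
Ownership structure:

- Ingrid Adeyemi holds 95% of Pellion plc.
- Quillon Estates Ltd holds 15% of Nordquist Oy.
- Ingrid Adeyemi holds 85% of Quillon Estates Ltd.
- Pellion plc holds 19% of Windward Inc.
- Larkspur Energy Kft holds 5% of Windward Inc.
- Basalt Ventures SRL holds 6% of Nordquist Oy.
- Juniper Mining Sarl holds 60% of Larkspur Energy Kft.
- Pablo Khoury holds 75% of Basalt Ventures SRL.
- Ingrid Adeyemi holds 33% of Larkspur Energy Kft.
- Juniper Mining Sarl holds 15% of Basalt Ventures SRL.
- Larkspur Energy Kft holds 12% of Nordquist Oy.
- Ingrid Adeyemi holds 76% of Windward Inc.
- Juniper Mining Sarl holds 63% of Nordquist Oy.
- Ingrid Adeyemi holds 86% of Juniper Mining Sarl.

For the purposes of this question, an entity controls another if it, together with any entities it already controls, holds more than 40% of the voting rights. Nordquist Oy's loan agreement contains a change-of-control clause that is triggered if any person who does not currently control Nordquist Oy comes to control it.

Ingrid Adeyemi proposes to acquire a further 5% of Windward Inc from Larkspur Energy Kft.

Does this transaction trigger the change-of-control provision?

The purchase adds only to Ingrid's holdings (Larkspur's stake shrinks), so Ingrid is the only person who could newly come to control Nordquist.
Ingrid holds 86% of Juniper, so Ingrid controls Juniper.
Ingrid and Juniper together hold 33% + 60% = 93% of Larkspur, so Ingrid controls Larkspur.
Ingrid holds 85% of Quillon, so Ingrid controls Quillon.
Juniper and Quillon and Larkspur together hold 63% + 15% + 12% = 90% of Nordquist, so Ingrid controls Nordquist.
So Ingrid already controls Nordquist before the transaction.
After the purchase, Ingrid's direct stake in Windward rises to 76% + 5% = 81%, and Larkspur's stake falls to 0%.
Ingrid controlled Nordquist already, so this is not a new person acquiring control; every other person's position is unchanged or reduced.
No new person acquires control, so the clause is not triggered.

No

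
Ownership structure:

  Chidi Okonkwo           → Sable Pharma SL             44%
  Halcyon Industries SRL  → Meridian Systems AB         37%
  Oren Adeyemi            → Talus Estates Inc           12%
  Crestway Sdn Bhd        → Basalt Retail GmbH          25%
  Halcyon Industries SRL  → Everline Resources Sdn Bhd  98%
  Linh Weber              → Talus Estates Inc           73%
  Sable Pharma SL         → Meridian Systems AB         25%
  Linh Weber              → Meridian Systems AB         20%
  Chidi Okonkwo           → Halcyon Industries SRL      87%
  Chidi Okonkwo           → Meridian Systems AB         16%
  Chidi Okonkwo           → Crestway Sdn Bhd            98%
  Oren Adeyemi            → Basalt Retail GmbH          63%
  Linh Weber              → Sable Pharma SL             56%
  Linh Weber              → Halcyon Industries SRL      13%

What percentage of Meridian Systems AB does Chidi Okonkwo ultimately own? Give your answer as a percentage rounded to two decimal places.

Chidi reaches Meridian along 3 paths.
Via Halcyon: 87% × 37% = 32.19%.
Via Sable: 44% × 25% = 11%.
Direct stake: 16% = 16%.
Total: 32.19% + 11% + 16% = 59.19%.

59.19%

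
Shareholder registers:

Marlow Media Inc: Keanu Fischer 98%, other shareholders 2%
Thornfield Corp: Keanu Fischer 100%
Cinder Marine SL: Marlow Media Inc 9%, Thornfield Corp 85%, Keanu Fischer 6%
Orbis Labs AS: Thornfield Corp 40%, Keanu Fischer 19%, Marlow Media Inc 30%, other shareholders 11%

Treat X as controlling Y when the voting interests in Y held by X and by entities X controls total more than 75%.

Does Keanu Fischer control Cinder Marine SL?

Keanu holds 98% of Marlow, so Keanu controls Marlow.
Keanu holds 100% of Thornfield, so Keanu controls Thornfield.
Marlow and Thornfield and Keanu together hold 9% + 85% + 6% = 100% of Cinder, so Keanu controls Cinder.

Yes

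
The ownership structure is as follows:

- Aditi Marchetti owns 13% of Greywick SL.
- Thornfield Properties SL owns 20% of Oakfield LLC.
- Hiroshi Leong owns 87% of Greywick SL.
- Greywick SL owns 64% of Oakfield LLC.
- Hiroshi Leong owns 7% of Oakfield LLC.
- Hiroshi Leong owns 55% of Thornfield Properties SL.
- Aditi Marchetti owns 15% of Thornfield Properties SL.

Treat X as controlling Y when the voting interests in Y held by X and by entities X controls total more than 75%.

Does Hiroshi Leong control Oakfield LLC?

No

Hiroshi holds 87% of Greywick, so Hiroshi controls Greywick.
In Oakfield, Hiroshi's side holds only 64% + 7% = 71%, not > 75%.
So Hiroshi does not control Oakfield.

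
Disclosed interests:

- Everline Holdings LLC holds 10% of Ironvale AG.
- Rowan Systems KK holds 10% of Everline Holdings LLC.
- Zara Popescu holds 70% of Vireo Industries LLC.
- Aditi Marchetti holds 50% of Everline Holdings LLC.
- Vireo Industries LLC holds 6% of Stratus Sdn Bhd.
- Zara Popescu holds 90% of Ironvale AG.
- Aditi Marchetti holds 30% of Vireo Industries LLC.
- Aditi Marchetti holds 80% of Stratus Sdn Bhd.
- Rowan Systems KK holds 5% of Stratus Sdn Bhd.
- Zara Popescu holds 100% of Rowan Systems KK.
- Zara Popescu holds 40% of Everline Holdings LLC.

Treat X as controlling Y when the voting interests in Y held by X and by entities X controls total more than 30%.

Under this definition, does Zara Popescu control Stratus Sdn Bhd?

No

Zara holds 70% of Vireo, so Zara controls Vireo.
Zara holds 100% of Rowan, so Zara controls Rowan.
Rowan and Zara together hold 10% + 40% = 50% of Everline, so Zara controls Everline.
Zara and Everline together hold 90% + 10% = 100% of Ironvale, so Zara controls Ironvale.
In Stratus, Zara's side holds only 5% + 6% = 11%, not > 30%.
So Zara does not control Stratus.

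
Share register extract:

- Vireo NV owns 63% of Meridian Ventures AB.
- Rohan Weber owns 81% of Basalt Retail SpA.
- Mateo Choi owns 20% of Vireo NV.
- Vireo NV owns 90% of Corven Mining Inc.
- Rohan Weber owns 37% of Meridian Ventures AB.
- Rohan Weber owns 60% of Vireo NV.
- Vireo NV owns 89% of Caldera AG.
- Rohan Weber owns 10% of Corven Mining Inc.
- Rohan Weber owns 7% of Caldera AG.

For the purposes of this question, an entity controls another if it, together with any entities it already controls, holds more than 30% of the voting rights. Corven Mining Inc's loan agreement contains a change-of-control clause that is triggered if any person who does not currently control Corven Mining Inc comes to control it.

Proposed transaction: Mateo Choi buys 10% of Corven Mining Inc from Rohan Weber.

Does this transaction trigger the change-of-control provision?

The purchase adds only to Mateo's holdings (Rohan's stake shrinks), so Mateo is the only person who could newly come to control Corven.
Mateo's largest direct stake is 20% in Vireo, which does not meet the threshold, so Mateo controls no company.
Neither Mateo nor any entity Mateo controls holds any voting interest in Corven.
So before the transaction, Mateo does not control Corven.
After the purchase, Mateo holds 10% of Corven directly, and Rohan's stake falls to 0%.
After the transaction, Mateo's side holds 10% of Corven, not > 30%, so Mateo still does not control Corven.
No new person acquires control, so the clause is not triggered.

No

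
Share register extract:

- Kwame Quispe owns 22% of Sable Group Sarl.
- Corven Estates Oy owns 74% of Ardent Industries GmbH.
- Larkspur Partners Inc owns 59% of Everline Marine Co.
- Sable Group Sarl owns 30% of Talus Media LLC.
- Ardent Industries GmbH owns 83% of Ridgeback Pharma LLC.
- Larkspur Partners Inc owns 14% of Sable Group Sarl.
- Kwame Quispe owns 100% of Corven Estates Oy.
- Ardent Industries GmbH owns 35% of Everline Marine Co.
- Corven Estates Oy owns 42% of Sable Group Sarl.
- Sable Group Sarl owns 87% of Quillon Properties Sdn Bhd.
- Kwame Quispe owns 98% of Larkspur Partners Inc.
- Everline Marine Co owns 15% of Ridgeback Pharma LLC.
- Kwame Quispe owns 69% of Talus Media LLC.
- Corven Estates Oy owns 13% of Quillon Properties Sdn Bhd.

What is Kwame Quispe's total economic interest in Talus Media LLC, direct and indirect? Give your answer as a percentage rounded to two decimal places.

Kwame reaches Talus along 4 paths.
Direct stake: 69% = 69%.
Via Corven → Sable: 100% × 42% × 30% = 12.6%.
Via Sable: 22% × 30% = 6.6%.
Via Larkspur → Sable: 98% × 14% × 30% = 4.116%.
Total: 69% + 12.6% + 6.6% + 4.116% = 92.316%.
Rounded: 92.32%.

92.32%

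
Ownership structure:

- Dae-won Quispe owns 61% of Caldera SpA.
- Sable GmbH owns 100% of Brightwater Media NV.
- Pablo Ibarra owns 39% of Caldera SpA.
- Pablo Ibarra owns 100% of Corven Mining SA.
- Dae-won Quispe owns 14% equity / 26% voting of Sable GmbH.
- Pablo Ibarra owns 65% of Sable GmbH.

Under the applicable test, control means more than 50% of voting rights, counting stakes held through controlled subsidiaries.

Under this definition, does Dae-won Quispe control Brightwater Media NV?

Dae-won holds 61% of Caldera, so Dae-won controls Caldera.
Neither Dae-won nor any entity Dae-won controls holds any voting interest in Brightwater.
So Dae-won does not control Brightwater.

No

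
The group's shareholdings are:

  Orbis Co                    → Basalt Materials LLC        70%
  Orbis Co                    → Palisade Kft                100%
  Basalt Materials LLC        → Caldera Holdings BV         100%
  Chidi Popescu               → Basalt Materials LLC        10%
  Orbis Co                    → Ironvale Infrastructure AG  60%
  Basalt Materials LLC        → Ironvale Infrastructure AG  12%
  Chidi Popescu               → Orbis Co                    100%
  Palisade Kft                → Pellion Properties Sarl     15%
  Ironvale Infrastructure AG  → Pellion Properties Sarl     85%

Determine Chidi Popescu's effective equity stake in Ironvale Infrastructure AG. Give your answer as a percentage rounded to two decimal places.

Chidi reaches Ironvale along 3 paths.
Via Orbis: 100% × 60% = 60%.
Via Basalt: 10% × 12% = 1.2%.
Via Orbis → Basalt: 100% × 70% × 12% = 8.4%.
Total: 60% + 1.2% + 8.4% = 69.6%.
Rounded: 69.60%.

69.60%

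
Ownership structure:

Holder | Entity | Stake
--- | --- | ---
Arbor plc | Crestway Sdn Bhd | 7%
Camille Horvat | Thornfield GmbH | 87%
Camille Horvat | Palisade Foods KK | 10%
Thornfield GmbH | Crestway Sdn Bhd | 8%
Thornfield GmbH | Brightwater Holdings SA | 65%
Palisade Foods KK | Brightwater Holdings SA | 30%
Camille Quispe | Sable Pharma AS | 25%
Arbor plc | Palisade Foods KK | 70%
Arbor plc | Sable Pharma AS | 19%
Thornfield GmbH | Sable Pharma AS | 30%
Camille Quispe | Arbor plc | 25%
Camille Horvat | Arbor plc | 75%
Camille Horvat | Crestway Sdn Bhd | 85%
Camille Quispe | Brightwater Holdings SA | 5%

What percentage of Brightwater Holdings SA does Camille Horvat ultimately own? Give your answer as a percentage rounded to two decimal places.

75.30%

Camille Horvat reaches Brightwater along 3 paths.
Via Thornfield: 87% × 65% = 56.55%.
Via Arbor → Palisade: 75% × 70% × 30% = 15.75%.
Via Palisade: 10% × 30% = 3%.
Total: 56.55% + 15.75% + 3% = 75.3%.
Rounded: 75.30%.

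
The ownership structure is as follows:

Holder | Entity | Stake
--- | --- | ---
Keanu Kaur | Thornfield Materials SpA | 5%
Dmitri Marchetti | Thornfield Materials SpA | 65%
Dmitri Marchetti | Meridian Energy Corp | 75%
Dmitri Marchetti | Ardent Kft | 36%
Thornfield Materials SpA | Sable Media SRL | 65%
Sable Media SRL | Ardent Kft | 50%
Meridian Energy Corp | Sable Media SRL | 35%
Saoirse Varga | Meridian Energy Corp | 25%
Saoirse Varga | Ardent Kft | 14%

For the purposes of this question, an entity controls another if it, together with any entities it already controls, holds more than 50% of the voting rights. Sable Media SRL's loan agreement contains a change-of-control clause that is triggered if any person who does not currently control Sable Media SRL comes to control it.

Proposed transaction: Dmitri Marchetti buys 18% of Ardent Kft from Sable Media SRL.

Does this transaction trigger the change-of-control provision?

No

The purchase adds only to Dmitri's holdings (Sable's stake shrinks), so Dmitri is the only person who could newly come to control Sable.
Dmitri holds 75% of Meridian, so Dmitri controls Meridian.
Dmitri holds 65% of Thornfield, so Dmitri controls Thornfield.
Meridian and Thornfield together hold 35% + 65% = 100% of Sable, so Dmitri controls Sable.
So Dmitri already controls Sable before the transaction.
After the purchase, Dmitri's direct stake in Ardent rises to 36% + 18% = 54%, and Sable's stake falls to 32%.
Dmitri controlled Sable already, so this is not a new person acquiring control; every other person's position is unchanged or reduced.
No new person acquires control, so the clause is not triggered.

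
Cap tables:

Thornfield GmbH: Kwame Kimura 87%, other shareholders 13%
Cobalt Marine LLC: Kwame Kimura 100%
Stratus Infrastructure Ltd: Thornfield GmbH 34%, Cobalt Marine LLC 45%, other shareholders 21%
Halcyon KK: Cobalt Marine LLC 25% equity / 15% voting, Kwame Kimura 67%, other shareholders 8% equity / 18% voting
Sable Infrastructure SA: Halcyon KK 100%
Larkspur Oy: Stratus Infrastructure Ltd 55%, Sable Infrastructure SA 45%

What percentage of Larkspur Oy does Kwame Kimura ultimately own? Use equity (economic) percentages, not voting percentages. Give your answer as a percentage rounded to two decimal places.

Kwame reaches Larkspur along 4 paths.
Via Thornfield → Stratus: 87% × 34% × 55% = 16.269%.
Via Cobalt → Stratus: 100% × 45% × 55% = 24.75%.
Via Cobalt → Halcyon → Sable: 100% × 25% × 100% × 45% = 11.25%.
Via Halcyon → Sable: 67% × 100% × 45% = 30.15%.
Total: 16.269% + 24.75% + 11.25% + 30.15% = 82.419%.
Rounded: 82.42%.

82.42%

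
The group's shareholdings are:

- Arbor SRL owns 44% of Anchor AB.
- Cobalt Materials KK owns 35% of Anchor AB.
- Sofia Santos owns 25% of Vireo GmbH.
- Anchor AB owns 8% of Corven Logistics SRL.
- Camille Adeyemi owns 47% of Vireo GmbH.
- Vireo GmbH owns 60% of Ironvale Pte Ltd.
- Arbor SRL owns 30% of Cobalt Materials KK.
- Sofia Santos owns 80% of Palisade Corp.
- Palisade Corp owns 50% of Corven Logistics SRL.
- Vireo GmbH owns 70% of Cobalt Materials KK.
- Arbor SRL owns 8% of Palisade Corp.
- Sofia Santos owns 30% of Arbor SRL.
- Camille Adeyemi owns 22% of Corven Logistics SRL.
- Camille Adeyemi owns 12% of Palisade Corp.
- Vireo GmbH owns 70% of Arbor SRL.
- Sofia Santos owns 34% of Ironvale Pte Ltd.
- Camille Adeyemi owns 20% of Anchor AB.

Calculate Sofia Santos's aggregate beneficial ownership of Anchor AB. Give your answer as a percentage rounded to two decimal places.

32.01%

Sofia reaches Anchor along 5 paths.
Via Vireo → Arbor: 25% × 70% × 44% = 7.7%.
Via Arbor: 30% × 44% = 13.2%.
Via Vireo → Cobalt: 25% × 70% × 35% = 6.125%.
Via Vireo → Arbor → Cobalt: 25% × 70% × 30% × 35% = 1.8375%.
Via Arbor → Cobalt: 30% × 30% × 35% = 3.15%.
Total: 7.7% + 13.2% + 6.125% + 1.8375% + 3.15% = 32.0125%.
Rounded: 32.01%.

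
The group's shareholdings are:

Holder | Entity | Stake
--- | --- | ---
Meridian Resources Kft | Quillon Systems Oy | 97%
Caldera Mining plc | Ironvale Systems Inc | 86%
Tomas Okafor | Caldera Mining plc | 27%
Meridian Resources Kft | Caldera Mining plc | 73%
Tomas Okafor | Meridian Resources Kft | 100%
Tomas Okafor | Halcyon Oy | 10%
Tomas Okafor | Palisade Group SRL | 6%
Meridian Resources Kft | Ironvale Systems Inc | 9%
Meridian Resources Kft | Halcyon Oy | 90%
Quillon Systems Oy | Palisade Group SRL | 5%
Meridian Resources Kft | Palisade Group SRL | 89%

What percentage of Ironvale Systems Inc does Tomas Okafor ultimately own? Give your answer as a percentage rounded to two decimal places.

Tomas reaches Ironvale along 3 paths.
Via Meridian → Caldera: 100% × 73% × 86% = 62.78%.
Via Caldera: 27% × 86% = 23.22%.
Via Meridian: 100% × 9% = 9%.
Total: 62.78% + 23.22% + 9% = 95%.
Rounded: 95.00%.

95.00%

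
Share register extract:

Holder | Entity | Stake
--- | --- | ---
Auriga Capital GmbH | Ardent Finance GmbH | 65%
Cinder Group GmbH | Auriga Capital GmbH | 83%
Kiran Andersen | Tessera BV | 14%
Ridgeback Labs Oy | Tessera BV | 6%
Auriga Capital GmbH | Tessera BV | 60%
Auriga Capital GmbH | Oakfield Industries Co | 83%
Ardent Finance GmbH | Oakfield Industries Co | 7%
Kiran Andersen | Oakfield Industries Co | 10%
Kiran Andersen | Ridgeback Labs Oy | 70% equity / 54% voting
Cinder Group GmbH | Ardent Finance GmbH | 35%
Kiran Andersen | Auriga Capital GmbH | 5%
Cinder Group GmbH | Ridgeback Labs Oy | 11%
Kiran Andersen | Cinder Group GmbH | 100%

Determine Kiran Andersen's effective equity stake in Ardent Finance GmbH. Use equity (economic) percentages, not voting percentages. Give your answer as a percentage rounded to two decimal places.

Kiran reaches Ardent along 3 paths.
Via Cinder → Auriga: 100% × 83% × 65% = 53.95%.
Via Auriga: 5% × 65% = 3.25%.
Via Cinder: 100% × 35% = 35%.
Total: 53.95% + 3.25% + 35% = 92.2%.
Rounded: 92.20%.

92.20%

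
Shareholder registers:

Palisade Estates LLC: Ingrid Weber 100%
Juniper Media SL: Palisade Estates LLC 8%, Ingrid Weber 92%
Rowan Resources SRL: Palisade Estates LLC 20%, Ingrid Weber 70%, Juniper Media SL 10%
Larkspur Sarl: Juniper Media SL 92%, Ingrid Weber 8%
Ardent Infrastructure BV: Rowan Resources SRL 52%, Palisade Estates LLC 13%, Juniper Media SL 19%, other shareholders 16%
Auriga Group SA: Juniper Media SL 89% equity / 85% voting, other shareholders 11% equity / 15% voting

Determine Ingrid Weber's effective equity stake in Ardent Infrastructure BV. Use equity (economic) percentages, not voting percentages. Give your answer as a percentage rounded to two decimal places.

Ingrid reaches Ardent along 7 paths.
Via Palisade → Rowan: 100% × 20% × 52% = 10.4%.
Via Rowan: 70% × 52% = 36.4%.
Via Palisade → Juniper → Rowan: 100% × 8% × 10% × 52% = 0.416%.
Via Juniper → Rowan: 92% × 10% × 52% = 4.784%.
Via Palisade: 100% × 13% = 13%.
Via Palisade → Juniper: 100% × 8% × 19% = 1.52%.
Via Juniper: 92% × 19% = 17.48%.
Total: 10.4% + 36.4% + 0.416% + 4.784% + 13% + 1.52% + 17.48% = 84%.
Rounded: 84.00%.

84.00%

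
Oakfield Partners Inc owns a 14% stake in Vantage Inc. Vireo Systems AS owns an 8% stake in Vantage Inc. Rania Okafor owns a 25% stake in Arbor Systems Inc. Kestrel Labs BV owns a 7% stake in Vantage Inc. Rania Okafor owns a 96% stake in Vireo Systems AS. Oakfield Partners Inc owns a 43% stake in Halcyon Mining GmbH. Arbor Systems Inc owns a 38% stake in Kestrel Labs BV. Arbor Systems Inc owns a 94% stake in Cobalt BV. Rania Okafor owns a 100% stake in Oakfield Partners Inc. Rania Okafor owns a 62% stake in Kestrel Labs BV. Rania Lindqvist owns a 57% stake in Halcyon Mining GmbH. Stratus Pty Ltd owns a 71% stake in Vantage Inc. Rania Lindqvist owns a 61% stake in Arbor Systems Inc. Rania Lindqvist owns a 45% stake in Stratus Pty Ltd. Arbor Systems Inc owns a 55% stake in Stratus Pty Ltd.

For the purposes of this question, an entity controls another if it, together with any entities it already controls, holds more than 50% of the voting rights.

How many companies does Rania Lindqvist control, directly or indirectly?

5

Rania Lindqvist holds 61% of Arbor, so Rania Lindqvist controls Arbor.
Arbor and Rania Lindqvist together hold 55% + 45% = 100% of Stratus, so Rania Lindqvist controls Stratus.
Rania Lindqvist holds 57% of Halcyon, so Rania Lindqvist controls Halcyon.
Stratus holds 71% of Vantage, so Rania Lindqvist controls Vantage.
Arbor holds 94% of Cobalt, so Rania Lindqvist controls Cobalt.
No other company's threshold is met.
Rania Lindqvist controls 5 companies.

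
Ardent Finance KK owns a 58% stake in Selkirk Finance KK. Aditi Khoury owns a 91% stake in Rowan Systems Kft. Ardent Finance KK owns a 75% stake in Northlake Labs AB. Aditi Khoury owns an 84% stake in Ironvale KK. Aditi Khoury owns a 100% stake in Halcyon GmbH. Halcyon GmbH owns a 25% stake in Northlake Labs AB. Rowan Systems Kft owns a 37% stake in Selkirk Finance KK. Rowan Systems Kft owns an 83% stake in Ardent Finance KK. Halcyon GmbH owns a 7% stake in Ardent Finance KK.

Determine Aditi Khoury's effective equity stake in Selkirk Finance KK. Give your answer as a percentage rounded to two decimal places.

81.54%

Aditi reaches Selkirk along 3 paths.
Via Rowan: 91% × 37% = 33.67%.
Via Rowan → Ardent: 91% × 83% × 58% = 43.8074%.
Via Halcyon → Ardent: 100% × 7% × 58% = 4.06%.
Total: 33.67% + 43.8074% + 4.06% = 81.5374%.
Rounded: 81.54%.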